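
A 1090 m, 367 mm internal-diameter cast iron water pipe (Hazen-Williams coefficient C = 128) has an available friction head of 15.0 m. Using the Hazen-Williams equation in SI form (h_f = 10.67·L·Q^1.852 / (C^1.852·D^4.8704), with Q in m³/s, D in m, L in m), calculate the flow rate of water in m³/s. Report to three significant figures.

Rearranging: Q = [h_f·C^1.852·D^4.8704 / (10.67·L)]^(1/1.852)
Q = [15.0·128^1.852·0.367^4.8704 / (10.67·1090)]^0.540 = 0.2524 m³/s

Q ≈ 0.252 m³/s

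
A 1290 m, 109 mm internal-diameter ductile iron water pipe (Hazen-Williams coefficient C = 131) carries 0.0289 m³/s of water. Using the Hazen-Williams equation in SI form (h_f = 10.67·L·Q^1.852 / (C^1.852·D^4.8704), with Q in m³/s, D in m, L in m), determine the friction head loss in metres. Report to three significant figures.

h_f = 10.67·1290·0.0289^1.852 / (131^1.852·0.109^4.8704) = 113.6 m

h_f ≈ 114 m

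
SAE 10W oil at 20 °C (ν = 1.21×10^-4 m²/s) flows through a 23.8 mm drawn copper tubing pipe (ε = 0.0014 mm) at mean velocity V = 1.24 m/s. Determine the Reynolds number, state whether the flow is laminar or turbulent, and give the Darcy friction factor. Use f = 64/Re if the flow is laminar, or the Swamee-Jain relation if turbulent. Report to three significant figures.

Re ≈ 244; laminar; f = 64/Re ≈ 0.262

Re = VD/ν = 1.240·0.0238/1.21×10^-4 = 244
Re < 2300 → laminar → f = 64/Re = 0.2624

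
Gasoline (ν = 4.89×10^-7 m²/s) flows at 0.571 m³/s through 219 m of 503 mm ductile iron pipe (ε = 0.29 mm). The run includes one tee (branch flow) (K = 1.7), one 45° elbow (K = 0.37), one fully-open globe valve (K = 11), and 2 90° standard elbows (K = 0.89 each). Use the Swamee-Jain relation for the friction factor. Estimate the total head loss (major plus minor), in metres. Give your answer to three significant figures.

H_L ≈ 9.45 m

V = 4Q/(πD²) = 2.873 m/s; V²/2g = 0.4208 m
Re = 2.96×10^6, ε/D = 5.77×10^-4 → f = 0.01746 (Swamee-Jain)
Major: h_f = f(L/D)·V²/2g = 0.01746·435.4·0.4208 = 3.199 m
Minor: ΣK = 14.8; h_m = ΣK·V²/2g = 6.250 m
Total H_L = 3.199 + 6.250 = 9.449 m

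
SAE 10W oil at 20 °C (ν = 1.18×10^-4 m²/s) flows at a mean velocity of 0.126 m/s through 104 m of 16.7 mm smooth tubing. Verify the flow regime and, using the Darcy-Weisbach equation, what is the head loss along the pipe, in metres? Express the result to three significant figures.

Re = VD/ν = 0.126·0.01670/1.18×10^-4 = 17.8 → laminar (Re < 2300)
f = 64/Re = 3.589
h_f = f(L/D)V²/(2g) = 3.589·(104/0.01670)·0.126²/(2·9.81) = 18.09 m

h_f ≈ 18.1 m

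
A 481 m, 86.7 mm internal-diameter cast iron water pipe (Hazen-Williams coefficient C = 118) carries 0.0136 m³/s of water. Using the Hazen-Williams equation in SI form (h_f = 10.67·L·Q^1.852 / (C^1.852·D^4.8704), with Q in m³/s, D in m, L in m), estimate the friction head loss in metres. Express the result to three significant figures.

h_f ≈ 38.8 m

h_f = 10.67·481·0.0136^1.852 / (118^1.852·0.0867^4.8704) = 38.79 m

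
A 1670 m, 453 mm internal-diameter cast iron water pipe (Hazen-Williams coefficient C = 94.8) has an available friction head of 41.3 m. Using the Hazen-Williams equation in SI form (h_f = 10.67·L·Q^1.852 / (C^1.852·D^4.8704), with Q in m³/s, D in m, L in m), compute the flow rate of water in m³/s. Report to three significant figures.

Rearranging: Q = [h_f·C^1.852·D^4.8704 / (10.67·L)]^(1/1.852)
Q = [41.3·94.8^1.852·0.453^4.8704 / (10.67·1670)]^0.540 = 0.4463 m³/s

Q ≈ 0.446 m³/s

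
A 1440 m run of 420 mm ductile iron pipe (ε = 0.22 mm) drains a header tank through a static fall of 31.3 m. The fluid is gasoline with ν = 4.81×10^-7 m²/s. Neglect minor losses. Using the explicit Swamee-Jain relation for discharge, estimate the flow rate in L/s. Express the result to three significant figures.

Q ≈ 449 L/s

Swamee-Jain (Type II): Q = -0.965·√(gD⁵h_f/L)·ln[ε/(3.7D) + √(3.17ν²L/(gD³h_f))]
√(gD⁵h_f/L) = √(9.81·0.420⁵·31.3/1440) = 0.05279
ε/(3.7D) = 1.42×10^-4; √(3.17ν²L/(gD³h_f)) = 6.81×10^-6
Q = -0.965·0.05279·ln(1.484×10^-4) = 0.4491 m³/s
Check: V = 3.24 m/s, Re = 2.83×10^6, f = 0.01711, h_f = 31.4 m ≈ 31.3 m ✓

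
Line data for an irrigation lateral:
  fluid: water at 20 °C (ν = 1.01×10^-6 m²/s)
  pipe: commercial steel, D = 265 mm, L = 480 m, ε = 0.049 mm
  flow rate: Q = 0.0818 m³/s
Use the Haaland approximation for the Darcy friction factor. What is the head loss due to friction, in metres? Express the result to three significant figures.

V = 4Q/(πD²) = 4·0.0818/(π·0.265²) = 1.483 m/s
Re = VD/ν = 1.483·0.265/1.01×10^-6 = 3.89×10^5 → turbulent
ε/D = 0.049/265 = 1.85×10^-4
Haaland: f = 0.01550
h_f = f(L/D)V²/(2g) = 0.01550·(480/0.265)·1.483²/(2·9.81) = 3.149 m

h_f ≈ 3.15 m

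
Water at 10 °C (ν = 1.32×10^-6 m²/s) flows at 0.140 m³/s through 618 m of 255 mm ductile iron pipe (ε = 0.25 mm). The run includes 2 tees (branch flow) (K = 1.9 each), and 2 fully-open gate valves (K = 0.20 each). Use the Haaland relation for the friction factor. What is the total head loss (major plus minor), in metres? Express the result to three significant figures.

H_L ≈ 20.2 m

V = 4Q/(πD²) = 2.741 m/s; V²/2g = 0.3830 m
Re = 5.30×10^5, ε/D = 9.80×10^-4 → f = 0.02008 (Haaland)
Major: h_f = f(L/D)·V²/2g = 0.02008·2424·0.3830 = 18.64 m
Minor: ΣK = 4.20; h_m = ΣK·V²/2g = 1.609 m
Total H_L = 18.64 + 1.609 = 20.25 m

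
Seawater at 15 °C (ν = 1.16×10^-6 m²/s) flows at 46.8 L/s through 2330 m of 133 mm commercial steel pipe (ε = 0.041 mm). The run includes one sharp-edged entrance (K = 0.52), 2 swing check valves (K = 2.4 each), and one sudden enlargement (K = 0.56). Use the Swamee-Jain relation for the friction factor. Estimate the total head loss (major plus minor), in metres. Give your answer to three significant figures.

V = 4Q/(πD²) = 3.369 m/s; V²/2g = 0.5784 m
Re = 3.86×10^5, ε/D = 3.08×10^-4 → f = 0.01675 (Swamee-Jain)
Major: h_f = f(L/D)·V²/2g = 0.01675·17519·0.5784 = 169.8 m
Minor: ΣK = 5.88; h_m = ΣK·V²/2g = 3.401 m
Total H_L = 169.8 + 3.401 = 173.2 m

H_L ≈ 173 m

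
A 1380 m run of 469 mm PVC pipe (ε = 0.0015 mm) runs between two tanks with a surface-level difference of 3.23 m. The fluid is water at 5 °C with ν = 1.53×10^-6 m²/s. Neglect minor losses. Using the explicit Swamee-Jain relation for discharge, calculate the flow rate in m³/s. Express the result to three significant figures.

Q ≈ 0.215 m³/s

Swamee-Jain (Type II): Q = -0.965·√(gD⁵h_f/L)·ln[ε/(3.7D) + √(3.17ν²L/(gD³h_f))]
√(gD⁵h_f/L) = √(9.81·0.469⁵·3.23/1380) = 0.02283
ε/(3.7D) = 8.64×10^-7; √(3.17ν²L/(gD³h_f)) = 5.60×10^-5
Q = -0.965·0.02283·ln(5.684×10^-5) = 0.2153 m³/s
Check: V = 1.25 m/s, Re = 3.82×10^5, f = 0.01379, h_f = 3.21 m ≈ 3.23 m ✓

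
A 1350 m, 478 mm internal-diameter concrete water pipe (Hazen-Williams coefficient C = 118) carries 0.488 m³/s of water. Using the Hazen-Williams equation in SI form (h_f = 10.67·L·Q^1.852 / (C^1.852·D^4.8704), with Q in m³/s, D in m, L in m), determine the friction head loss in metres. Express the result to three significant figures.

h_f = 10.67·1350·0.488^1.852 / (118^1.852·0.478^4.8704) = 20.21 m

h_f ≈ 20.2 m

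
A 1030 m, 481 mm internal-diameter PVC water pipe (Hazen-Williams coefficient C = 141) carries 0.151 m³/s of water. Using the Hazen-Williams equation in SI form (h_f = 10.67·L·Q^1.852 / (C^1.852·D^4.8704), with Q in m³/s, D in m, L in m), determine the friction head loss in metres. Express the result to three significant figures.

h_f = 10.67·1030·0.151^1.852 / (141^1.852·0.481^4.8704) = 1.225 m

h_f ≈ 1.23 m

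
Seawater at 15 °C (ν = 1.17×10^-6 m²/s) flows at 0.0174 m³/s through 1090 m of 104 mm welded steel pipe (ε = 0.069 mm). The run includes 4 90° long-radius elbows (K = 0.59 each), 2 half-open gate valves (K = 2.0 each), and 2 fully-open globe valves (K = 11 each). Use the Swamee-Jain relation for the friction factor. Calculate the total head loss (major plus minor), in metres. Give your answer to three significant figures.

H_L ≈ 50.7 m

V = 4Q/(πD²) = 2.048 m/s; V²/2g = 0.2138 m
Re = 1.82×10^5, ε/D = 6.63×10^-4 → f = 0.01989 (Swamee-Jain)
Major: h_f = f(L/D)·V²/2g = 0.01989·10481·0.2138 = 44.59 m
Minor: ΣK = 28.4; h_m = ΣK·V²/2g = 6.064 m
Total H_L = 44.59 + 6.064 = 50.65 m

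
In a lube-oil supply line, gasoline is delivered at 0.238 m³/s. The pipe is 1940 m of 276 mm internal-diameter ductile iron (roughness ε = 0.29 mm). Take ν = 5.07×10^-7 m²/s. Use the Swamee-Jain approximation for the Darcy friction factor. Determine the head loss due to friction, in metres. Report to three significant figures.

V = 4Q/(πD²) = 4·0.238/(π·0.276²) = 3.978 m/s
Re = VD/ν = 3.978·0.276/5.07×10^-7 = 2.17×10^6 → turbulent
ε/D = 0.29/276 = 0.00105
Swamee-Jain: f = 0.02007
h_f = f(L/D)V²/(2g) = 0.02007·(1940/0.276)·3.978²/(2·9.81) = 113.8 m

h_f ≈ 114 m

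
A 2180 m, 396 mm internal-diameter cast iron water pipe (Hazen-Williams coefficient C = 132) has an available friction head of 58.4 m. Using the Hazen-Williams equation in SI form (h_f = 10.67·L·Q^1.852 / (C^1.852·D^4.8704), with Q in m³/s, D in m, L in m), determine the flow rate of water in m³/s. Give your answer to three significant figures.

Q ≈ 0.456 m³/s

Rearranging: Q = [h_f·C^1.852·D^4.8704 / (10.67·L)]^(1/1.852)
Q = [58.4·132^1.852·0.396^4.8704 / (10.67·2180)]^0.540 = 0.4556 m³/s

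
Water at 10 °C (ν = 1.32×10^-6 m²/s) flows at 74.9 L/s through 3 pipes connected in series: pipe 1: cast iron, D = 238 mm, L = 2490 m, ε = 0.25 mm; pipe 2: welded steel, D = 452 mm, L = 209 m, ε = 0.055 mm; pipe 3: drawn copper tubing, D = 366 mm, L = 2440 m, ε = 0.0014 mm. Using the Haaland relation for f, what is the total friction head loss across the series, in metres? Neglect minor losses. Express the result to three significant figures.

Pipe 1: V = 1.684 m/s, Re = 3.04×10^5, ε/D = 0.00105, f = 0.02073, h_1 = f(L/D)V²/2g = 31.33 m
Pipe 2: V = 0.4668 m/s, Re = 1.60×10^5, ε/D = 1.22×10^-4, f = 0.01693, h_2 = f(L/D)V²/2g = 0.08693 m
Pipe 3: V = 0.7119 m/s, Re = 1.97×10^5, ε/D = 3.83×10^-6, f = 0.01556, h_3 = f(L/D)V²/2g = 2.680 m
Series → Q common, losses add: H = Σh = 34.09 m

H ≈ 34.1 m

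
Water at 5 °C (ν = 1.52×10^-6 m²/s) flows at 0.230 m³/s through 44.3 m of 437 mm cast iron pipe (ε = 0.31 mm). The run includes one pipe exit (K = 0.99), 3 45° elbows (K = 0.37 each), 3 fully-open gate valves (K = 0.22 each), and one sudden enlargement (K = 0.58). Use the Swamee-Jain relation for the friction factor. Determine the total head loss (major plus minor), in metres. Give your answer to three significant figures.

H_L ≈ 0.632 m

V = 4Q/(πD²) = 1.533 m/s; V²/2g = 0.1199 m
Re = 4.41×10^5, ε/D = 7.09×10^-4 → f = 0.01907 (Swamee-Jain)
Major: h_f = f(L/D)·V²/2g = 0.01907·101.4·0.1199 = 0.2317 m
Minor: ΣK = 3.34; h_m = ΣK·V²/2g = 0.4003 m
Total H_L = 0.2317 + 0.4003 = 0.6320 m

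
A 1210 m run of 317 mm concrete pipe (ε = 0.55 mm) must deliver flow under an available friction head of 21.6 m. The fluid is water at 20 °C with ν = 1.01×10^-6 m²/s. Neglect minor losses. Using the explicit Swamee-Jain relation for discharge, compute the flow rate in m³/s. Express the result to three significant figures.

Q ≈ 0.174 m³/s

Swamee-Jain (Type II): Q = -0.965·√(gD⁵h_f/L)·ln[ε/(3.7D) + √(3.17ν²L/(gD³h_f))]
√(gD⁵h_f/L) = √(9.81·0.317⁵·21.6/1210) = 0.02368
ε/(3.7D) = 4.69×10^-4; √(3.17ν²L/(gD³h_f)) = 2.41×10^-5
Q = -0.965·0.02368·ln(4.930×10^-4) = 0.1740 m³/s
Check: V = 2.20 m/s, Re = 6.92×10^5, f = 0.02295, h_f = 21.7 m ≈ 21.6 m ✓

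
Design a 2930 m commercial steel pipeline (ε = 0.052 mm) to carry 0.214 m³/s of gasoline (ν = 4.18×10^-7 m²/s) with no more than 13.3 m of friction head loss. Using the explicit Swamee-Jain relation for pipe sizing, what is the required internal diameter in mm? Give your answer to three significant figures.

D ≈ 411 mm

Swamee-Jain (Type III): D = 0.66·[ε^1.25·(LQ²/(gh_f))^4.75 + ν·Q^9.4·(L/(gh_f))^5.2]^0.04
LQ²/(gh_f) = 1.028; L/(gh_f) = 22.46
Term 1 = ε^1.25·(…)^4.75 = 5.04×10^-6; Term 2 = ν·Q^9.4·(…)^5.2 = 2.26×10^-6
D = 0.66·(5.04×10^-6 + 2.26×10^-6)^0.04 = 0.4112 m = 411 mm
Check: V = 1.61 m/s, Re = 1.59×10^6, f = 0.01347, h_f = 12.7 m ≈ 13.3 m ✓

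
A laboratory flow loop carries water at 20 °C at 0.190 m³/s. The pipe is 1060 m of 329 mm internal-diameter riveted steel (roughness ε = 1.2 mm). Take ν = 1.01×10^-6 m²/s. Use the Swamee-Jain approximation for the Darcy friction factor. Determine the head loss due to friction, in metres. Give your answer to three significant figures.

V = 4Q/(πD²) = 4·0.190/(π·0.329²) = 2.235 m/s
Re = VD/ν = 2.235·0.329/1.01×10^-6 = 7.28×10^5 → turbulent
ε/D = 1.2/329 = 0.00365
Swamee-Jain: f = 0.02791
h_f = f(L/D)V²/(2g) = 0.02791·(1060/0.329)·2.235²/(2·9.81) = 22.89 m

h_f ≈ 22.9 m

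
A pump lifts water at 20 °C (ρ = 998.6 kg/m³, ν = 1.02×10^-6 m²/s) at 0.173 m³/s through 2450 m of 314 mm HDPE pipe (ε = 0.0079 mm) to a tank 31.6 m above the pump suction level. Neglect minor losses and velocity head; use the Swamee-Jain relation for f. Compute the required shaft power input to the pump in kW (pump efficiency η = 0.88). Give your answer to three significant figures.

P_shaft ≈ 110 kW

V = 4Q/(πD²) = 2.234 m/s; Re = 6.88×10^5; ε/D = 2.52×10^-5; f = 0.01285
h_f = f(L/D)V²/2g = 25.50 m
Total head H = z + h_f = 31.6 + 25.50 = 57.10 m
P_hyd = ρgQH = 998.6·9.81·0.173·57.10 = 96.77 kW
P_shaft = P_hyd/η = 96.77/0.88 = 110.0 kW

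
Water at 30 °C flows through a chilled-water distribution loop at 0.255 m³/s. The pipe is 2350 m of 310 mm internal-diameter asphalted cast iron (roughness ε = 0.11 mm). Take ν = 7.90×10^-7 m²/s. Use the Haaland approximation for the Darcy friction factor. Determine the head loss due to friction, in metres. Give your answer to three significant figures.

V = 4Q/(πD²) = 4·0.255/(π·0.310²) = 3.379 m/s
Re = VD/ν = 3.379·0.310/7.90×10^-7 = 1.33×10^6 → turbulent
ε/D = 0.11/310 = 3.55×10^-4
Haaland: f = 0.01595
h_f = f(L/D)V²/(2g) = 0.01595·(2350/0.310)·3.379²/(2·9.81) = 70.33 m

h_f ≈ 70.3 m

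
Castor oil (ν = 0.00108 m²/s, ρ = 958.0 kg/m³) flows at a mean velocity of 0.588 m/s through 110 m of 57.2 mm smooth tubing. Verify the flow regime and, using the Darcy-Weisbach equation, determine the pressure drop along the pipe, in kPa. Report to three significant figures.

Re = VD/ν = 0.588·0.05720/0.00108 = 31.1 → laminar (Re < 2300)
f = 64/Re = 2.055
h_f = f(L/D)V²/(2g) = 2.055·(110/0.05720)·0.588²/(2·9.81) = 69.64 m
Δp = ρg·h_f = 958.0·9.81·69.64 = 654.5 kPa

Δp ≈ 655 kPa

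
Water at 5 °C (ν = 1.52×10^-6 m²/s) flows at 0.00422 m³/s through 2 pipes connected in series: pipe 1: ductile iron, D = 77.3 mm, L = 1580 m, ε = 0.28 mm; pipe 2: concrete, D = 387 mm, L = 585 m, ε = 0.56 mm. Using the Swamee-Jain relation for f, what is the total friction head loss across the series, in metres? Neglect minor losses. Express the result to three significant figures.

Pipe 1: V = 0.8992 m/s, Re = 4.57×10^4, ε/D = 0.00362, f = 0.03033, h_1 = f(L/D)V²/2g = 25.55 m
Pipe 2: V = 0.03588 m/s, Re = 9130, ε/D = 0.00145, f = 0.03407, h_2 = f(L/D)V²/2g = 0.003379 m
Series → Q common, losses add: H = Σh = 25.55 m

H ≈ 25.6 m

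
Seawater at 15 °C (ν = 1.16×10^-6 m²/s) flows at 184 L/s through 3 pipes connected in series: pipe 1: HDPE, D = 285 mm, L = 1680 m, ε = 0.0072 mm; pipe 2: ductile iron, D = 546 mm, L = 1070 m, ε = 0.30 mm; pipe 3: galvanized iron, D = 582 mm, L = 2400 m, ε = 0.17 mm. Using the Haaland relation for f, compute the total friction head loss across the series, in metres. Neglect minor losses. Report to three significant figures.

H ≈ 34.4 m

Pipe 1: V = 2.884 m/s, Re = 7.09×10^5, ε/D = 2.53×10^-5, f = 0.01267, h_1 = f(L/D)V²/2g = 31.66 m
Pipe 2: V = 0.7859 m/s, Re = 3.70×10^5, ε/D = 5.49×10^-4, f = 0.01814, h_2 = f(L/D)V²/2g = 1.119 m
Pipe 3: V = 0.6916 m/s, Re = 3.47×10^5, ε/D = 2.92×10^-4, f = 0.01653, h_3 = f(L/D)V²/2g = 1.662 m
Series → Q common, losses add: H = Σh = 34.44 m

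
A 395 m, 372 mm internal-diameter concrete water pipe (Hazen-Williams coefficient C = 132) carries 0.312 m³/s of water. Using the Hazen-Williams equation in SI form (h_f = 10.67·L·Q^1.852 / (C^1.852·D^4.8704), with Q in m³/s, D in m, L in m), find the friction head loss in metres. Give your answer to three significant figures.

h_f = 10.67·395·0.312^1.852 / (132^1.852·0.372^4.8704) = 7.116 m

h_f ≈ 7.12 m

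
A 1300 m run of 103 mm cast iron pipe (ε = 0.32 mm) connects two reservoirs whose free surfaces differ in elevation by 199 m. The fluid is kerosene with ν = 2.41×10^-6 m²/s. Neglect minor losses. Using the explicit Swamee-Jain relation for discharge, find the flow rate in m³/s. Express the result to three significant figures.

Swamee-Jain (Type II): Q = -0.965·√(gD⁵h_f/L)·ln[ε/(3.7D) + √(3.17ν²L/(gD³h_f))]
√(gD⁵h_f/L) = √(9.81·0.103⁵·199/1300) = 0.004172
ε/(3.7D) = 8.40×10^-4; √(3.17ν²L/(gD³h_f)) = 1.06×10^-4
Q = -0.965·0.004172·ln(9.456×10^-4) = 0.02804 m³/s
Check: V = 3.36 m/s, Re = 1.44×10^5, f = 0.02754, h_f = 201 m ≈ 199 m ✓

Q ≈ 0.0280 m³/s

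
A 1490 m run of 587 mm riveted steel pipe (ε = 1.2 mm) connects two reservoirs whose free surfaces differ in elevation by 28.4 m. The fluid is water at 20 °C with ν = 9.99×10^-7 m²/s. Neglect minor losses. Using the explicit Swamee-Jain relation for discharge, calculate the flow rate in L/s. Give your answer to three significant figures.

Swamee-Jain (Type II): Q = -0.965·√(gD⁵h_f/L)·ln[ε/(3.7D) + √(3.17ν²L/(gD³h_f))]
√(gD⁵h_f/L) = √(9.81·0.587⁵·28.4/1490) = 0.1142
ε/(3.7D) = 5.53×10^-4; √(3.17ν²L/(gD³h_f)) = 9.15×10^-6
Q = -0.965·0.1142·ln(5.617×10^-4) = 0.8245 m³/s
Check: V = 3.05 m/s, Re = 1.79×10^6, f = 0.02371, h_f = 28.5 m ≈ 28.4 m ✓

Q ≈ 825 L/s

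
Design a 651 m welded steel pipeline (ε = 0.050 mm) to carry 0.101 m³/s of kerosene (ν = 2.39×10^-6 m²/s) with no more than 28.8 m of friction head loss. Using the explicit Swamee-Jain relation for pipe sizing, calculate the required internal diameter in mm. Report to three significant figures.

D ≈ 203 mm

Swamee-Jain (Type III): D = 0.66·[ε^1.25·(LQ²/(gh_f))^4.75 + ν·Q^9.4·(L/(gh_f))^5.2]^0.04
LQ²/(gh_f) = 0.02351; L/(gh_f) = 2.304
Term 1 = ε^1.25·(…)^4.75 = 7.70×10^-14; Term 2 = ν·Q^9.4·(…)^5.2 = 8.02×10^-14
D = 0.66·(7.70×10^-14 + 8.02×10^-14)^0.04 = 0.2030 m = 203 mm
Check: V = 3.12 m/s, Re = 2.65×10^5, f = 0.01689, h_f = 26.9 m ≈ 28.8 m ✓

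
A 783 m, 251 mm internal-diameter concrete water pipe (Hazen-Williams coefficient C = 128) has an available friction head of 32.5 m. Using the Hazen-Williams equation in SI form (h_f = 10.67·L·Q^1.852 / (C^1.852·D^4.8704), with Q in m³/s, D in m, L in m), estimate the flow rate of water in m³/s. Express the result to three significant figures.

Rearranging: Q = [h_f·C^1.852·D^4.8704 / (10.67·L)]^(1/1.852)
Q = [32.5·128^1.852·0.251^4.8704 / (10.67·783)]^0.540 = 0.1687 m³/s

Q ≈ 0.169 m³/s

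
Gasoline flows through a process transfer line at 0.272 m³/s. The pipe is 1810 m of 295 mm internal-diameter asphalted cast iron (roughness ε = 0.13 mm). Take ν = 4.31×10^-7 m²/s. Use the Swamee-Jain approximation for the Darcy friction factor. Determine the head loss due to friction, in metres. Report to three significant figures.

V = 4Q/(πD²) = 4·0.272/(π·0.295²) = 3.980 m/s
Re = VD/ν = 3.980·0.295/4.31×10^-7 = 2.72×10^6 → turbulent
ε/D = 0.13/295 = 4.41×10^-4
Swamee-Jain: f = 0.01651
h_f = f(L/D)V²/(2g) = 0.01651·(1810/0.295)·3.980²/(2·9.81) = 81.76 m

h_f ≈ 81.8 m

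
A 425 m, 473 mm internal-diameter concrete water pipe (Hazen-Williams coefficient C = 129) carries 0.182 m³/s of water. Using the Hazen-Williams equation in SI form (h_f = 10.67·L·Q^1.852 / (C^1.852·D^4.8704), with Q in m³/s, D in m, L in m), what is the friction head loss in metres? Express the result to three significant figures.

h_f = 10.67·425·0.182^1.852 / (129^1.852·0.473^4.8704) = 0.9140 m

h_f ≈ 0.914 m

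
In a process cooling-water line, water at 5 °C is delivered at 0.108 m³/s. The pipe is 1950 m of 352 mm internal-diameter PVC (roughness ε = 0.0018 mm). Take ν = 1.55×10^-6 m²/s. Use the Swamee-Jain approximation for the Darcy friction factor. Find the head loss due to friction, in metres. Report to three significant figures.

h_f ≈ 5.19 m

V = 4Q/(πD²) = 4·0.108/(π·0.352²) = 1.110 m/s
Re = VD/ν = 1.110·0.352/1.55×10^-6 = 2.52×10^5 → turbulent
ε/D = 0.0018/352 = 5.11×10^-6
Swamee-Jain: f = 0.01491
h_f = f(L/D)V²/(2g) = 0.01491·(1950/0.352)·1.110²/(2·9.81) = 5.185 m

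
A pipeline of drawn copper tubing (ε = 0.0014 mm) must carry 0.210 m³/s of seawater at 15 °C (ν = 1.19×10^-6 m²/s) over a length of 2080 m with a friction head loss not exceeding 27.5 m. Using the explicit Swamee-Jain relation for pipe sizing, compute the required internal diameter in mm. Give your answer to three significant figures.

D ≈ 325 mm

Swamee-Jain (Type III): D = 0.66·[ε^1.25·(LQ²/(gh_f))^4.75 + ν·Q^9.4·(L/(gh_f))^5.2]^0.04
LQ²/(gh_f) = 0.3400; L/(gh_f) = 7.710
Term 1 = ε^1.25·(…)^4.75 = 2.87×10^-10; Term 2 = ν·Q^9.4·(…)^5.2 = 2.08×10^-8
D = 0.66·(2.87×10^-10 + 2.08×10^-8)^0.04 = 0.3254 m = 325 mm
Check: V = 2.52 m/s, Re = 6.90×10^5, f = 0.01245, h_f = 25.9 m ≈ 27.5 m ✓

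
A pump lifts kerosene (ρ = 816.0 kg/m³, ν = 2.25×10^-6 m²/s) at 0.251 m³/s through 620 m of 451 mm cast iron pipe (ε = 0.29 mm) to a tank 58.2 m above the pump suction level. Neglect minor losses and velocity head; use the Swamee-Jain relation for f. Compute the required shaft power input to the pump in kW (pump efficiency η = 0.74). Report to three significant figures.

V = 4Q/(πD²) = 1.571 m/s; Re = 3.15×10^5; ε/D = 6.43×10^-4; f = 0.01905
h_f = f(L/D)V²/2g = 3.295 m
Total head H = z + h_f = 58.2 + 3.295 = 61.50 m
P_hyd = ρgQH = 816.0·9.81·0.251·61.50 = 123.6 kW
P_shaft = P_hyd/η = 123.6/0.74 = 167.0 kW

P_shaft ≈ 167 kW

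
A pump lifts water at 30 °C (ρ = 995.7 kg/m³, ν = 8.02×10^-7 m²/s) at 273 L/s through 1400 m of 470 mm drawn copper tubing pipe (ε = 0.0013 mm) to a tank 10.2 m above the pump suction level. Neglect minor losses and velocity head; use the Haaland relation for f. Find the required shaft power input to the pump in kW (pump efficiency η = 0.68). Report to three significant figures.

V = 4Q/(πD²) = 1.574 m/s; Re = 9.22×10^5; ε/D = 2.77×10^-6; f = 0.01179
h_f = f(L/D)V²/2g = 4.431 m
Total head H = z + h_f = 10.2 + 4.431 = 14.63 m
P_hyd = ρgQH = 995.7·9.81·0.273·14.63 = 39.02 kW
P_shaft = P_hyd/η = 39.02/0.68 = 57.38 kW

P_shaft ≈ 57.4 kW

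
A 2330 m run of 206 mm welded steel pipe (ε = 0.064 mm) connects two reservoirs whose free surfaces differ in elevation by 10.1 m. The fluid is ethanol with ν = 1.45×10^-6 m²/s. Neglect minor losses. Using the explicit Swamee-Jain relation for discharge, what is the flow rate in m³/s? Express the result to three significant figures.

Swamee-Jain (Type II): Q = -0.965·√(gD⁵h_f/L)·ln[ε/(3.7D) + √(3.17ν²L/(gD³h_f))]
√(gD⁵h_f/L) = √(9.81·0.206⁵·10.1/2330) = 0.003972
ε/(3.7D) = 8.40×10^-5; √(3.17ν²L/(gD³h_f)) = 1.34×10^-4
Q = -0.965·0.003972·ln(2.179×10^-4) = 0.03232 m³/s
Check: V = 0.970 m/s, Re = 1.38×10^5, f = 0.01869, h_f = 10.1 m ≈ 10.1 m ✓

Q ≈ 0.0323 m³/s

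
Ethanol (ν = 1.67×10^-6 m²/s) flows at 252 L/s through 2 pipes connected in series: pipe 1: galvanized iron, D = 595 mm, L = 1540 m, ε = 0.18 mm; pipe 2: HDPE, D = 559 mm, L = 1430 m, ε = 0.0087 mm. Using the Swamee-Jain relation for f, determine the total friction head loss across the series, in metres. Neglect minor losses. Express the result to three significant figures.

Pipe 1: V = 0.9063 m/s, Re = 3.23×10^5, ε/D = 3.03×10^-4, f = 0.01697, h_1 = f(L/D)V²/2g = 1.838 m
Pipe 2: V = 1.027 m/s, Re = 3.44×10^5, ε/D = 1.56×10^-5, f = 0.01421, h_2 = f(L/D)V²/2g = 1.954 m
Series → Q common, losses add: H = Σh = 3.792 m

H ≈ 3.79 m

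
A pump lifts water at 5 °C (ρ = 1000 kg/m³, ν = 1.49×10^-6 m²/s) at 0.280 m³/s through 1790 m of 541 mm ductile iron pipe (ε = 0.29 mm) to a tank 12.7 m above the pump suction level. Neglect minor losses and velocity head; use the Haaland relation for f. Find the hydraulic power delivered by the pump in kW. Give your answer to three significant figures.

P_hyd ≈ 47.2 kW

V = 4Q/(πD²) = 1.218 m/s; Re = 4.42×10^5; ε/D = 5.36×10^-4; f = 0.01790
h_f = f(L/D)V²/2g = 4.479 m
Total head H = z + h_f = 12.7 + 4.479 = 17.18 m
P_hyd = ρgQH = 1000·9.81·0.280·17.18 = 47.19 kW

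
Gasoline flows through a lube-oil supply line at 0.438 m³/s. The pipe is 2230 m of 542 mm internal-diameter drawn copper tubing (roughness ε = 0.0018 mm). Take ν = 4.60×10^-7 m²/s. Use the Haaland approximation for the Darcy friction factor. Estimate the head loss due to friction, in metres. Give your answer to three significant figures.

V = 4Q/(πD²) = 4·0.438/(π·0.542²) = 1.898 m/s
Re = VD/ν = 1.898·0.542/4.60×10^-7 = 2.24×10^6 → turbulent
ε/D = 0.0018/542 = 3.32×10^-6
Haaland: f = 0.01026
h_f = f(L/D)V²/(2g) = 0.01026·(2230/0.542)·1.898²/(2·9.81) = 7.755 m

h_f ≈ 7.76 m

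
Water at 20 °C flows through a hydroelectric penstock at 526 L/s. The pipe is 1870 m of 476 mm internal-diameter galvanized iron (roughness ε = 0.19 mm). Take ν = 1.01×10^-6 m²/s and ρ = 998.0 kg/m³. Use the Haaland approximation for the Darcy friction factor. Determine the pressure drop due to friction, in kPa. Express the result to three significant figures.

Δp ≈ 279 kPa

V = 4Q/(πD²) = 4·0.526/(π·0.476²) = 2.956 m/s
Re = VD/ν = 2.956·0.476/1.01×10^-6 = 1.39×10^6 → turbulent
ε/D = 0.19/476 = 3.99×10^-4
Haaland: f = 0.01629
h_f = f(L/D)V²/(2g) = 0.01629·(1870/0.476)·2.956²/(2·9.81) = 28.51 m
Δp = ρg·h_f = 998.0·9.81·28.51 = 279.1 kPa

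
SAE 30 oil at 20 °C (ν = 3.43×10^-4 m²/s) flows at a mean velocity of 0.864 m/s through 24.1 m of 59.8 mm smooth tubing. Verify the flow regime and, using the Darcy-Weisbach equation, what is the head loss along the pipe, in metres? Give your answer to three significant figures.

h_f ≈ 6.51 m

Re = VD/ν = 0.864·0.05980/3.43×10^-4 = 151 → laminar (Re < 2300)
f = 64/Re = 0.4249
h_f = f(L/D)V²/(2g) = 0.4249·(24.1/0.05980)·0.864²/(2·9.81) = 6.515 m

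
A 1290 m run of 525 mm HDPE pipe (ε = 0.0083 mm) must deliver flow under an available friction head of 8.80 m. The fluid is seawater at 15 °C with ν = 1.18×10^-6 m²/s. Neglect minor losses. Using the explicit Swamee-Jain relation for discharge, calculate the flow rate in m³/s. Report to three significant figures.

Swamee-Jain (Type II): Q = -0.965·√(gD⁵h_f/L)·ln[ε/(3.7D) + √(3.17ν²L/(gD³h_f))]
√(gD⁵h_f/L) = √(9.81·0.525⁵·8.80/1290) = 0.05166
ε/(3.7D) = 4.27×10^-6; √(3.17ν²L/(gD³h_f)) = 2.13×10^-5
Q = -0.965·0.05166·ln(2.562×10^-5) = 0.5271 m³/s
Check: V = 2.43 m/s, Re = 1.08×10^6, f = 0.01185, h_f = 8.80 m ≈ 8.80 m ✓

Q ≈ 0.527 m³/s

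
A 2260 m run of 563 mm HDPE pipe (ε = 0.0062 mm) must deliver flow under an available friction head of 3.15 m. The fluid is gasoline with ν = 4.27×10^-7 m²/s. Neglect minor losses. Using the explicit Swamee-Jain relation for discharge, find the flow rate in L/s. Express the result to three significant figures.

Q ≈ 293 L/s

Swamee-Jain (Type II): Q = -0.965·√(gD⁵h_f/L)·ln[ε/(3.7D) + √(3.17ν²L/(gD³h_f))]
√(gD⁵h_f/L) = √(9.81·0.563⁵·3.15/2260) = 0.02781
ε/(3.7D) = 2.98×10^-6; √(3.17ν²L/(gD³h_f)) = 1.54×10^-5
Q = -0.965·0.02781·ln(1.837×10^-5) = 0.2927 m³/s
Check: V = 1.18 m/s, Re = 1.55×10^6, f = 0.01115, h_f = 3.15 m ≈ 3.15 m ✓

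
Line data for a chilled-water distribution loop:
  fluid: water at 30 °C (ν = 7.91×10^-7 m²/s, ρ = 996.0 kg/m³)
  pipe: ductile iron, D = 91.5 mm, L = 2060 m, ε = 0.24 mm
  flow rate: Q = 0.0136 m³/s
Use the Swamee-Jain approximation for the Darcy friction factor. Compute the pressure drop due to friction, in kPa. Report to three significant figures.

V = 4Q/(πD²) = 4·0.0136/(π·0.0915²) = 2.068 m/s
Re = VD/ν = 2.068·0.0915/7.91×10^-7 = 2.39×10^5 → turbulent
ε/D = 0.24/91.5 = 0.00262
Swamee-Jain: f = 0.02599
h_f = f(L/D)V²/(2g) = 0.02599·(2060/0.0915)·2.068²/(2·9.81) = 127.6 m
Δp = ρg·h_f = 996.0·9.81·127.6 = 1247 kPa

Δp ≈ 1250 kPa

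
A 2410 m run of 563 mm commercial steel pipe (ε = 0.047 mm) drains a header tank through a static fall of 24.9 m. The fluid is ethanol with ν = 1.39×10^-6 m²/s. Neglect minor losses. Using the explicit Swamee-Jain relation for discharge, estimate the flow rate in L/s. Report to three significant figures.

Q ≈ 738 L/s

Swamee-Jain (Type II): Q = -0.965·√(gD⁵h_f/L)·ln[ε/(3.7D) + √(3.17ν²L/(gD³h_f))]
√(gD⁵h_f/L) = √(9.81·0.563⁵·24.9/2410) = 0.07572
ε/(3.7D) = 2.26×10^-5; √(3.17ν²L/(gD³h_f)) = 1.84×10^-5
Q = -0.965·0.07572·ln(4.096×10^-5) = 0.7382 m³/s
Check: V = 2.97 m/s, Re = 1.20×10^6, f = 0.01305, h_f = 25.0 m ≈ 24.9 m ✓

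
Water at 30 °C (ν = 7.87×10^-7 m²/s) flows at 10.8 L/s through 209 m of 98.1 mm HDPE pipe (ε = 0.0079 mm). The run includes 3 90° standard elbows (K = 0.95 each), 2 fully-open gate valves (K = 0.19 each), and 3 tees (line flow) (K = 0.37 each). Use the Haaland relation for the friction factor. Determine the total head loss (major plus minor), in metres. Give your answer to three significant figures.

H_L ≈ 4.08 m

V = 4Q/(πD²) = 1.429 m/s; V²/2g = 0.1041 m
Re = 1.78×10^5, ε/D = 8.05×10^-5 → f = 0.01637 (Haaland)
Major: h_f = f(L/D)·V²/2g = 0.01637·2130·0.1041 = 3.628 m
Minor: ΣK = 4.34; h_m = ΣK·V²/2g = 0.4516 m
Total H_L = 3.628 + 0.4516 = 4.080 m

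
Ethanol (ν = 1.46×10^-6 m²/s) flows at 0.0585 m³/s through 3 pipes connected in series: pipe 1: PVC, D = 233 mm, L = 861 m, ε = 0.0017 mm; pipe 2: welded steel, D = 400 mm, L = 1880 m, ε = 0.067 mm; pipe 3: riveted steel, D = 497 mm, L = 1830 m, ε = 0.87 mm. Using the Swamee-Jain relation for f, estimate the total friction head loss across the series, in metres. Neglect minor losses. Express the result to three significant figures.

Pipe 1: V = 1.372 m/s, Re = 2.19×10^5, ε/D = 7.30×10^-6, f = 0.01533, h_1 = f(L/D)V²/2g = 5.436 m
Pipe 2: V = 0.4655 m/s, Re = 1.28×10^5, ε/D = 1.68×10^-4, f = 0.01808, h_2 = f(L/D)V²/2g = 0.9385 m
Pipe 3: V = 0.3015 m/s, Re = 1.03×10^5, ε/D = 0.00175, f = 0.02462, h_3 = f(L/D)V²/2g = 0.4201 m
Series → Q common, losses add: H = Σh = 6.794 m

H ≈ 6.79 m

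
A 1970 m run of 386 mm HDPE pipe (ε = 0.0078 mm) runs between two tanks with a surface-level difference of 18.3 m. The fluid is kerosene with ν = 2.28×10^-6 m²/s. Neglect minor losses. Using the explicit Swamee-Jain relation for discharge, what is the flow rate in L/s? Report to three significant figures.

Swamee-Jain (Type II): Q = -0.965·√(gD⁵h_f/L)·ln[ε/(3.7D) + √(3.17ν²L/(gD³h_f))]
√(gD⁵h_f/L) = √(9.81·0.386⁵·18.3/1970) = 0.02794
ε/(3.7D) = 5.46×10^-6; √(3.17ν²L/(gD³h_f)) = 5.61×10^-5
Q = -0.965·0.02794·ln(6.153×10^-5) = 0.2615 m³/s
Check: V = 2.23 m/s, Re = 3.78×10^5, f = 0.01404, h_f = 18.2 m ≈ 18.3 m ✓

Q ≈ 261 L/s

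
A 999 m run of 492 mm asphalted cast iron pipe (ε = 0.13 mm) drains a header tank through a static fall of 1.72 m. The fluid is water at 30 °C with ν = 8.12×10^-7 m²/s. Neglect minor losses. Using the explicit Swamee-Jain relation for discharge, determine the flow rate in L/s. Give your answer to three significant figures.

Swamee-Jain (Type II): Q = -0.965·√(gD⁵h_f/L)·ln[ε/(3.7D) + √(3.17ν²L/(gD³h_f))]
√(gD⁵h_f/L) = √(9.81·0.492⁵·1.72/999) = 0.02207
ε/(3.7D) = 7.14×10^-5; √(3.17ν²L/(gD³h_f)) = 3.22×10^-5
Q = -0.965·0.02207·ln(1.036×10^-4) = 0.1954 m³/s
Check: V = 1.03 m/s, Re = 6.23×10^5, f = 0.01584, h_f = 1.73 m ≈ 1.72 m ✓

Q ≈ 195 L/s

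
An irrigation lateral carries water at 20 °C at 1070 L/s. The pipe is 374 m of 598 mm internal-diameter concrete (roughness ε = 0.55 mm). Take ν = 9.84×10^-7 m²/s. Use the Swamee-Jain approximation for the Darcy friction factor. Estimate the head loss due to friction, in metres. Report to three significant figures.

V = 4Q/(πD²) = 4·1.07/(π·0.598²) = 3.810 m/s
Re = VD/ν = 3.810·0.598/9.84×10^-7 = 2.32×10^6 → turbulent
ε/D = 0.55/598 = 9.20×10^-4
Swamee-Jain: f = 0.01944
h_f = f(L/D)V²/(2g) = 0.01944·(374/0.598)·3.810²/(2·9.81) = 8.994 m

h_f ≈ 8.99 m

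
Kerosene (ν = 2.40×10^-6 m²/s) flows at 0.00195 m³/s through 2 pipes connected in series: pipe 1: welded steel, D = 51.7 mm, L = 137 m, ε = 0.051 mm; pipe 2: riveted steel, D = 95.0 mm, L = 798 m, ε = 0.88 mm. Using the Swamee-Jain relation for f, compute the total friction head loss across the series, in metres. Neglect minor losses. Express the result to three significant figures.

Pipe 1: V = 0.9289 m/s, Re = 2.00×10^4, ε/D = 9.86×10^-4, f = 0.02809, h_1 = f(L/D)V²/2g = 3.273 m
Pipe 2: V = 0.2751 m/s, Re = 1.09×10^4, ε/D = 0.00926, f = 0.04284, h_2 = f(L/D)V²/2g = 1.388 m
Series → Q common, losses add: H = Σh = 4.661 m

H ≈ 4.66 m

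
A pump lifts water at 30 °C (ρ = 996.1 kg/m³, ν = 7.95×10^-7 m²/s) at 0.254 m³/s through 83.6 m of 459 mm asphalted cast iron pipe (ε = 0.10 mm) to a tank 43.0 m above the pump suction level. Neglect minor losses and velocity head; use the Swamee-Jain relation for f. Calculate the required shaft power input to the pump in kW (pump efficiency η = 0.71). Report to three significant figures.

P_shaft ≈ 151 kW

V = 4Q/(πD²) = 1.535 m/s; Re = 8.86×10^5; ε/D = 2.18×10^-4; f = 0.01506
h_f = f(L/D)V²/2g = 0.3295 m
Total head H = z + h_f = 43.0 + 0.3295 = 43.33 m
P_hyd = ρgQH = 996.1·9.81·0.254·43.33 = 107.5 kW
P_shaft = P_hyd/η = 107.5/0.71 = 151.5 kW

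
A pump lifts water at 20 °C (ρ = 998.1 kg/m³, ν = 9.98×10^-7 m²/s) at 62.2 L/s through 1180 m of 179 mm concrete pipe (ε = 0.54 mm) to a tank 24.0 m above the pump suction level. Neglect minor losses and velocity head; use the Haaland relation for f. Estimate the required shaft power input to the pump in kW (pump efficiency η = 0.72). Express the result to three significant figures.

V = 4Q/(πD²) = 2.472 m/s; Re = 4.43×10^5; ε/D = 0.00302; f = 0.02653
h_f = f(L/D)V²/2g = 54.46 m
Total head H = z + h_f = 24.0 + 54.46 = 78.46 m
P_hyd = ρgQH = 998.1·9.81·0.0622·78.46 = 47.79 kW
P_shaft = P_hyd/η = 47.79/0.72 = 66.37 kW

P_shaft ≈ 66.4 kW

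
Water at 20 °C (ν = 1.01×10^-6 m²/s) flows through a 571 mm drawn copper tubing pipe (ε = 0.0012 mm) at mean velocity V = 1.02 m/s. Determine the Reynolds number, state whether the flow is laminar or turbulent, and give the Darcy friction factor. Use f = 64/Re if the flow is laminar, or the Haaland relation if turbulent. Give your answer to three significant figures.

Re = VD/ν = 1.020·0.571/1.01×10^-6 = 5.77×10^5
Re > 4000 → turbulent; ε/D = 2.10×10^-6
Haaland: f = 0.01276

Re ≈ 5.77×10^5; turbulent; f ≈ 0.0128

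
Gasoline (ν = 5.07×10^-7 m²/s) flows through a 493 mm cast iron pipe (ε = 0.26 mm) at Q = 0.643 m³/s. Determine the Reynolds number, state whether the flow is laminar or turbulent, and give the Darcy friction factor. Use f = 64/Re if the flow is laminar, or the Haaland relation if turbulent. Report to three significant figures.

V = 4Q/(πD²) = 3.368 m/s
Re = VD/ν = 3.368·0.493/5.07×10^-7 = 3.28×10^6
Re > 4000 → turbulent; ε/D = 5.27×10^-4
Haaland: f = 0.01707

Re ≈ 3.28×10^6; turbulent; f ≈ 0.0171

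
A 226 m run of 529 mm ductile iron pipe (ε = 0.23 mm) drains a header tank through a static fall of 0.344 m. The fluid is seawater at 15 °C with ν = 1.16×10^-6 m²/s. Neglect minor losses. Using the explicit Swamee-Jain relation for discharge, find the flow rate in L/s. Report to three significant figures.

Swamee-Jain (Type II): Q = -0.965·√(gD⁵h_f/L)·ln[ε/(3.7D) + √(3.17ν²L/(gD³h_f))]
√(gD⁵h_f/L) = √(9.81·0.529⁵·0.344/226) = 0.02487
ε/(3.7D) = 1.18×10^-4; √(3.17ν²L/(gD³h_f)) = 4.39×10^-5
Q = -0.965·0.02487·ln(1.614×10^-4) = 0.2096 m³/s
Check: V = 0.953 m/s, Re = 4.35×10^5, f = 0.01749, h_f = 0.346 m ≈ 0.344 m ✓

Q ≈ 210 L/s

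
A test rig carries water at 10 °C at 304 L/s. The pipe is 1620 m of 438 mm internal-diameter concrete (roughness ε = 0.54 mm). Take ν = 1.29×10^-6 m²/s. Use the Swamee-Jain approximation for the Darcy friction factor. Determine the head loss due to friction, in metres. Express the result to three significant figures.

h_f ≈ 16.2 m

V = 4Q/(πD²) = 4·0.304/(π·0.438²) = 2.018 m/s
Re = VD/ν = 2.018·0.438/1.29×10^-6 = 6.85×10^5 → turbulent
ε/D = 0.54/438 = 0.00123
Swamee-Jain: f = 0.02116
h_f = f(L/D)V²/(2g) = 0.02116·(1620/0.438)·2.018²/(2·9.81) = 16.24 m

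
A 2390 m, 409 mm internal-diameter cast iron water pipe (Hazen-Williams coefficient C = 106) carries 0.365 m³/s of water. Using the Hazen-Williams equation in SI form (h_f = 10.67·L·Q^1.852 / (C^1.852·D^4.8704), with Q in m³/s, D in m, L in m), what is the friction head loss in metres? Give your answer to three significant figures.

h_f = 10.67·2390·0.365^1.852 / (106^1.852·0.409^4.8704) = 54.47 m

h_f ≈ 54.5 m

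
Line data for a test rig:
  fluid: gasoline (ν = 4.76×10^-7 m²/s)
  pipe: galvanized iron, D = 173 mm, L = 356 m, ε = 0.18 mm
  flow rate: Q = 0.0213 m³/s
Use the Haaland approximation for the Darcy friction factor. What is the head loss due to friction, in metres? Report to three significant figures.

V = 4Q/(πD²) = 4·0.0213/(π·0.173²) = 0.9061 m/s
Re = VD/ν = 0.9061·0.173/4.76×10^-7 = 3.29×10^5 → turbulent
ε/D = 0.18/173 = 0.00104
Haaland: f = 0.02062
h_f = f(L/D)V²/(2g) = 0.02062·(356/0.173)·0.9061²/(2·9.81) = 1.776 m

h_f ≈ 1.78 m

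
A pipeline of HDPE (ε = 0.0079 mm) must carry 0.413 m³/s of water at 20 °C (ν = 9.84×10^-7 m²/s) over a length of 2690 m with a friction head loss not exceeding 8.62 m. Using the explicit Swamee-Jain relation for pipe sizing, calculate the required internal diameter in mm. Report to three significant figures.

D ≈ 561 mm

Swamee-Jain (Type III): D = 0.66·[ε^1.25·(LQ²/(gh_f))^4.75 + ν·Q^9.4·(L/(gh_f))^5.2]^0.04
LQ²/(gh_f) = 5.426; L/(gh_f) = 31.81
Term 1 = ε^1.25·(…)^4.75 = 0.00129; Term 2 = ν·Q^9.4·(…)^5.2 = 0.0157
D = 0.66·(0.00129 + 0.0157)^0.04 = 0.5607 m = 561 mm
Check: V = 1.67 m/s, Re = 9.53×10^5, f = 0.01203, h_f = 8.23 m ≈ 8.62 m ✓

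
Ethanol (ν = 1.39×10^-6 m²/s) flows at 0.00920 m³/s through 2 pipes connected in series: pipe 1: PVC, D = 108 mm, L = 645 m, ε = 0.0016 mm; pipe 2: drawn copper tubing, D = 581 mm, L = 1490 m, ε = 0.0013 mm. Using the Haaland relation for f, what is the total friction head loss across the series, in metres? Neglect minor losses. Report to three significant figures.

Pipe 1: V = 1.004 m/s, Re = 7.80×10^4, ε/D = 1.48×10^-5, f = 0.01883, h_1 = f(L/D)V²/2g = 5.781 m
Pipe 2: V = 0.03470 m/s, Re = 1.45×10^4, ε/D = 2.24×10^-6, f = 0.02796, h_2 = f(L/D)V²/2g = 0.004401 m
Series → Q common, losses add: H = Σh = 5.786 m

H ≈ 5.79 m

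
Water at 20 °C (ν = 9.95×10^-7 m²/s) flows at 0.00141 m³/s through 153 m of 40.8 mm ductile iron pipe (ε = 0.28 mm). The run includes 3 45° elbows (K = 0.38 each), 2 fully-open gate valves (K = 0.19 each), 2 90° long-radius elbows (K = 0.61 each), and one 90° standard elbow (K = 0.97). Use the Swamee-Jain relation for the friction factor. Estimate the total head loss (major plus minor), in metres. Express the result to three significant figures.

H_L ≈ 8.13 m

V = 4Q/(πD²) = 1.078 m/s; V²/2g = 0.05928 m
Re = 4.42×10^4, ε/D = 0.00686 → f = 0.03557 (Swamee-Jain)
Major: h_f = f(L/D)·V²/2g = 0.03557·3750·0.05928 = 7.908 m
Minor: ΣK = 3.71; h_m = ΣK·V²/2g = 0.2199 m
Total H_L = 7.908 + 0.2199 = 8.127 m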